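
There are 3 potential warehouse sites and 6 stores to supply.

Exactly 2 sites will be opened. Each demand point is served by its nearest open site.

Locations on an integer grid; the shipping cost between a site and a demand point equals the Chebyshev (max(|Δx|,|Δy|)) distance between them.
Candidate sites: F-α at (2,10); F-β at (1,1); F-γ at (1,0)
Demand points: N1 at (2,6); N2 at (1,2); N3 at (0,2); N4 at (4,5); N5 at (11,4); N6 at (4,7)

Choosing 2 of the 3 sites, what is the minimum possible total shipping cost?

Open {F-α, F-β}.
  N1→F-α 4, N2→F-β 1, N3→F-β 1, N4→F-β 4, N5→F-α 9, N6→F-α 3  ⇒ total 22.
Compare {F-α, F-γ}: total 25.
Compare {F-β, F-γ}: total 27.

22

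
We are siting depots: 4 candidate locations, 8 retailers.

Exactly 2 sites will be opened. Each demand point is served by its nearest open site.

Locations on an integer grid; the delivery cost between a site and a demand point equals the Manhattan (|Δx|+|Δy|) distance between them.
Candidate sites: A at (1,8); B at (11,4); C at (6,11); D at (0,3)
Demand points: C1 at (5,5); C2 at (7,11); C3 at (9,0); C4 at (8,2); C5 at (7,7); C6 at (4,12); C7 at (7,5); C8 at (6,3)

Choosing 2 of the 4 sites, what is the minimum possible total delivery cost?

38

Open {B, C}.
  C1→B 7, C2→C 1, C3→B 6, C4→B 5, C5→C 5, C6→C 3, C7→B 5, C8→B 6  ⇒ total 38.
Compare {C, D}: total 50.
Compare {A, B}: total 52.
No size-2 selection does better; minimum is 38.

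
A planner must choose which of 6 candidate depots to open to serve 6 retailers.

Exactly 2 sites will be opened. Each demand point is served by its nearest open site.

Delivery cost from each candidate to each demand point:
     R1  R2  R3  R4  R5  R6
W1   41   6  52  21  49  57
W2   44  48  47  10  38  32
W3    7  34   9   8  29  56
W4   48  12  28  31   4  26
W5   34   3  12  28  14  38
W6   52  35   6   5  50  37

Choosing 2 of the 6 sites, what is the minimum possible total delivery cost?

Open {W3, W4}.
  R1→W3 7, R2→W4 12, R3→W3 9, R4→W3 8, R5→W4 4, R6→W4 26  ⇒ total 66.
Compare {W3, W5}: total 79.
Compare {W5, W6}: total 99.
No size-2 selection does better; minimum is 66.

66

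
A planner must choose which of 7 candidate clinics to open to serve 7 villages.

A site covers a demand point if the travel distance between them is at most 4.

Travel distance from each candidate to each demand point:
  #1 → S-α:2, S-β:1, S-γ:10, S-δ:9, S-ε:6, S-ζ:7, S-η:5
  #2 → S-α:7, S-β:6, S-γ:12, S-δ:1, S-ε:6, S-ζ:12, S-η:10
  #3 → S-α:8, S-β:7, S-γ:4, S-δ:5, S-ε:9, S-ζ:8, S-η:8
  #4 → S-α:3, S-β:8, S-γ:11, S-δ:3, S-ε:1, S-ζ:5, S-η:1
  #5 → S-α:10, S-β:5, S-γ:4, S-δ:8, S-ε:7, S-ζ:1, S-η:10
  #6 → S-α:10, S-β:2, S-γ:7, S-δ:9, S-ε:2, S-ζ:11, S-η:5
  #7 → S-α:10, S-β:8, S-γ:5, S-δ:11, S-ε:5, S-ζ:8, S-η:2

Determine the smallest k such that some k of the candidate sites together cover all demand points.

Coverage sets (demand points within 4 of each site):
  #1: {S-α, S-β}
  #2: {S-δ}
  #3: {S-γ}
  #4: {S-α, S-δ, S-ε, S-η}
  #5: {S-γ, S-ζ}
  #6: {S-β, S-ε}
  #7: {S-η}
No 2 sites suffice: every size-2 union leaves at least one demand point uncovered.
But {#1, #4, #5} covers everything, so the minimum is 3.

3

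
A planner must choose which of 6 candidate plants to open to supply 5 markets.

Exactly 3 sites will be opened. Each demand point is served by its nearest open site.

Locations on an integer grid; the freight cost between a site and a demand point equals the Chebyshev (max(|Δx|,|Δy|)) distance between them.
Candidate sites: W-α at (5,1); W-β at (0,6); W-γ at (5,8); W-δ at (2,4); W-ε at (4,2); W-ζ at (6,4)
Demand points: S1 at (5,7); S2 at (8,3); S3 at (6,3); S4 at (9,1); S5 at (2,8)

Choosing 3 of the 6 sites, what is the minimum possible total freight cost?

Open {W-β, W-γ, W-ζ}.
  S1→W-γ 1, S2→W-ζ 2, S3→W-ζ 1, S4→W-ζ 3, S5→W-β 2  ⇒ total 9.
Compare {W-α, W-γ, W-ζ}: total 10.
Compare {W-γ, W-δ, W-ζ}: total 10.
No size-3 selection does better; minimum is 9.

9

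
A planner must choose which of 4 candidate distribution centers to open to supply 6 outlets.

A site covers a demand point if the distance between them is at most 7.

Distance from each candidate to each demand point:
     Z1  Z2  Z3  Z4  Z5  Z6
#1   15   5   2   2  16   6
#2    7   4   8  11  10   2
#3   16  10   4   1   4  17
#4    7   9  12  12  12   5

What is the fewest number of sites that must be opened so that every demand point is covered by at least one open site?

Coverage sets (demand points within 7 of each site):
  #1: {Z2, Z3, Z4, Z6}
  #2: {Z1, Z2, Z6}
  #3: {Z3, Z4, Z5}
  #4: {Z1, Z6}
No single site covers all 6 demand points.
But {#2, #3} covers everything, so the minimum is 2.

2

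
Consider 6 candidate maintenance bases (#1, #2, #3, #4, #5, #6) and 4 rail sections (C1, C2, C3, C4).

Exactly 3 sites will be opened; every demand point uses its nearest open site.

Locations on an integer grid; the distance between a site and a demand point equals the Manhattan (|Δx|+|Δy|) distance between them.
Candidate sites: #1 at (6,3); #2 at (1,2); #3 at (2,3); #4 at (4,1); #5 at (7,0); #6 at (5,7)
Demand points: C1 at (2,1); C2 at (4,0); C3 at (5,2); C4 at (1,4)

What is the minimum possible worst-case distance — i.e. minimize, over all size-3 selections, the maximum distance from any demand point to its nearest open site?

Open {#1, #2, #4}.
  Farthest demand point is C1 at distance 2 (to #2); all others are ≤ 2.
With {#1, #3, #4} the worst case is 2.
With {#2, #3, #4} the worst case is 2.
No size-3 selection achieves below 2.

2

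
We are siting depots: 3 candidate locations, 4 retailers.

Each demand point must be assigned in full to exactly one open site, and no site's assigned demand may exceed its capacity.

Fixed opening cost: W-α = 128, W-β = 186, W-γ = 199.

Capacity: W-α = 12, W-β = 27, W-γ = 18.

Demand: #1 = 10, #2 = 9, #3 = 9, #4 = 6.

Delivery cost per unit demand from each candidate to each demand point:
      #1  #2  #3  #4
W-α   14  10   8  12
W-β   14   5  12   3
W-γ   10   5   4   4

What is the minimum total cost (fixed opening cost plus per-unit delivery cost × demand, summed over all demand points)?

589

Open {W-α, W-β}; cheapest assignment that respects the capacities:
  W-α (cap 12, load 9): #3 — cost 9×8 = 72
  W-β (cap 27, load 25): #1, #2, #4 — cost 10×14 + 9×5 + 6×3 = 203
  Shipping 275, fixed 314 → total 589.
  Any other capacity-feasible assignment to {W-α, W-β} ships for at least 275.
Compare {W-β, W-γ}: its best feasible assignment gives total 624.
Compare {W-α, W-β, W-γ}: its best feasible assignment gives total 748.
Every other set of open sites that can feasibly serve all demand totals ≥ 624 even under its best assignment. Minimum: 589.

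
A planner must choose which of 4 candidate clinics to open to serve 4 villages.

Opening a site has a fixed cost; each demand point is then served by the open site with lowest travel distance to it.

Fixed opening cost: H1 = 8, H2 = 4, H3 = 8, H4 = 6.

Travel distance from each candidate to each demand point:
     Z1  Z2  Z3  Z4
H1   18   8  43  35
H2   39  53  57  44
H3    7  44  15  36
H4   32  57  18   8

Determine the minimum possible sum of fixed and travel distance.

Open {H1, H3, H4}: assign each demand point to its cheapest open site.
  Z1→H3 7, Z2→H1 8, Z3→H3 15, Z4→H4 8
  travel distance 38, fixed 22 → total 60.
Compare {H1, H2, H3, H4}: travel distance 38 + fixed 26 = 64.
Compare {H1, H4}: travel distance 52 + fixed 14 = 66.
Compare {H1, H2, H4}: travel distance 52 + fixed 18 = 70.
All other subsets cost ≥ 64. Minimum total cost: 60.

60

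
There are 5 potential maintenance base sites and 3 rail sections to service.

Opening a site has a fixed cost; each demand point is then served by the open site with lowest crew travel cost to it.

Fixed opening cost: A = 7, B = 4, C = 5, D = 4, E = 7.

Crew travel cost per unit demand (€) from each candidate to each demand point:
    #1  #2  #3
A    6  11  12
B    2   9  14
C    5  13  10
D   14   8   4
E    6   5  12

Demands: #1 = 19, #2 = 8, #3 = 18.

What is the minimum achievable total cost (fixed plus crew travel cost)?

165

Open {B, D, E}: assign each demand point to its cheapest open site.
  #1→B 19×2=38, #2→E 8×5=40, #3→D 18×4=72
  crew travel cost 150, fixed 15 → total 165.
Compare {B, C, D, E}: crew travel cost 150 + fixed 20 = 170.
Compare {A, B, D, E}: crew travel cost 150 + fixed 22 = 172.
Compare {A, B, C, D, E}: crew travel cost 150 + fixed 27 = 177.
All other subsets cost ≥ 170. Minimum total cost: 165.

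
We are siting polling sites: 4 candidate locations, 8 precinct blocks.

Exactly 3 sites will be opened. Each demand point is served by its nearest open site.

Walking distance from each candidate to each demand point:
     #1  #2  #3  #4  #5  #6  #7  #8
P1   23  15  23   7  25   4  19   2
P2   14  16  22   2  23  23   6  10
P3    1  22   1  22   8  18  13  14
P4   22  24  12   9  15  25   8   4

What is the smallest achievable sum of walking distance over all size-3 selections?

Open {P1, P2, P3}.
  #1→P3 1, #2→P1 15, #3→P3 1, #4→P2 2, #5→P3 8, #6→P1 4, #7→P2 6, #8→P1 2  ⇒ total 39.
Compare {P1, P3, P4}: total 46.
Compare {P2, P3, P4}: total 56.
No size-3 selection does better; minimum is 39.

39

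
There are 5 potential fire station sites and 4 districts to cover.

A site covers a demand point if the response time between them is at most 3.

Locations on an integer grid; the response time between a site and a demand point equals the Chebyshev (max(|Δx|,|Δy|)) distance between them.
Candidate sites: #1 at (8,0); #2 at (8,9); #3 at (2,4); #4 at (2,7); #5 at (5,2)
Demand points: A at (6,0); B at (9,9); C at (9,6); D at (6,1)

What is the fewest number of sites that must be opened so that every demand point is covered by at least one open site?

2

Coverage sets (demand points within 3 of each site):
  #1: {A, D}
  #2: {B, C}
  #3: {}
  #4: {}
  #5: {A, D}
No single site covers all 4 demand points.
But {#1, #2} covers everything, so the minimum is 2.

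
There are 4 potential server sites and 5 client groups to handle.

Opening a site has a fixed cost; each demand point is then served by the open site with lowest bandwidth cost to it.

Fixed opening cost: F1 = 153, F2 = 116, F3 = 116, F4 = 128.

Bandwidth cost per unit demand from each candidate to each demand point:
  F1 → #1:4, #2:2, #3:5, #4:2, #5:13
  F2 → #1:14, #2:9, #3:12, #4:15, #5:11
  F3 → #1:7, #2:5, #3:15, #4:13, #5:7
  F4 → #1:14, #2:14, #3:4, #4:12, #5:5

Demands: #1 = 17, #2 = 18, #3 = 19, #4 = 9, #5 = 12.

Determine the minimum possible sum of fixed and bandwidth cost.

526

Open {F1}: assign each demand point to its cheapest open site.
  #1→F1 17×4=68, #2→F1 18×2=36, #3→F1 19×5=95, #4→F1 9×2=18, #5→F1 12×13=156
  bandwidth cost 373, fixed 153 → total 526.
Compare {F1, F4}: bandwidth cost 258 + fixed 281 = 539.
Compare {F1, F3}: bandwidth cost 301 + fixed 269 = 570.
Compare {F1, F2}: bandwidth cost 349 + fixed 269 = 618.
All other subsets cost ≥ 539. Minimum total cost: 526.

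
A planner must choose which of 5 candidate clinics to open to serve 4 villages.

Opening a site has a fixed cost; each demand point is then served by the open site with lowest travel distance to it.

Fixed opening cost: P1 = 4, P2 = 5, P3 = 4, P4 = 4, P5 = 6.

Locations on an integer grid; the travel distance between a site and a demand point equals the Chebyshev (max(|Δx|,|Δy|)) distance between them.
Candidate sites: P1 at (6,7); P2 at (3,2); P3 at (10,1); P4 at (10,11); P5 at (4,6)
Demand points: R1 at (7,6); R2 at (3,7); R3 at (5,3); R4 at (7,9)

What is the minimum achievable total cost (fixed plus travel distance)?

14

Open {P1}: assign each demand point to its cheapest open site.
  R1→P1 1, R2→P1 3, R3→P1 4, R4→P1 2
  travel distance 10, fixed 4 → total 14.
Compare {P5}: travel distance 10 + fixed 6 = 16.
Compare {P1, P2}: travel distance 8 + fixed 9 = 17.
Compare {P1, P5}: travel distance 7 + fixed 10 = 17.
All other subsets cost ≥ 16. Minimum total cost: 14.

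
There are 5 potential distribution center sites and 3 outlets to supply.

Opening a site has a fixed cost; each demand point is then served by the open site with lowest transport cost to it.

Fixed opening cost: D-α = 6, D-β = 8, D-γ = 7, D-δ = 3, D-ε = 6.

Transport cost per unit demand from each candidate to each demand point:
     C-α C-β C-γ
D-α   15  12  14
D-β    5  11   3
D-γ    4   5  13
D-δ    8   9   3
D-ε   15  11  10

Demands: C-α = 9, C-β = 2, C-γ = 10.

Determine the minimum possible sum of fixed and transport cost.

Open {D-γ, D-δ}: assign each demand point to its cheapest open site.
  C-α→D-γ 9×4=36, C-β→D-γ 2×5=10, C-γ→D-δ 10×3=30
  transport cost 76, fixed 10 → total 86.
Compare {D-β, D-γ}: transport cost 76 + fixed 15 = 91.
Compare {D-α, D-γ, D-δ}: transport cost 76 + fixed 16 = 92.
Compare {D-γ, D-δ, D-ε}: transport cost 76 + fixed 16 = 92.
All other subsets cost ≥ 91. Minimum total cost: 86.

86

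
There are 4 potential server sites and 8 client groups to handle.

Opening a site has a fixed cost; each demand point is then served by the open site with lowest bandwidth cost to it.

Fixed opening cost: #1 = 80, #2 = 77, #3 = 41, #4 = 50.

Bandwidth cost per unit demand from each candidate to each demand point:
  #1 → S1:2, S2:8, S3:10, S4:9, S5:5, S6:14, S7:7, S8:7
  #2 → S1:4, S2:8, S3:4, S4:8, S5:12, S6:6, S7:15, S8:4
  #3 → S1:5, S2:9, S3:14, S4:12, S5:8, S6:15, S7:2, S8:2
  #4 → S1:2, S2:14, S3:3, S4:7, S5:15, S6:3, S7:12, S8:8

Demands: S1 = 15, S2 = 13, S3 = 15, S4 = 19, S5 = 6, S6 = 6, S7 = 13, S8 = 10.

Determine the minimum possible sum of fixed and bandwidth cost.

528

Open {#3, #4}: assign each demand point to its cheapest open site.
  S1→#4 15×2=30, S2→#3 13×9=117, S3→#4 15×3=45, S4→#4 19×7=133, S5→#3 6×8=48, S6→#4 6×3=18, S7→#3 13×2=26, S8→#3 10×2=20
  bandwidth cost 437, fixed 91 → total 528.
Compare {#1, #3, #4}: bandwidth cost 406 + fixed 171 = 577.
Compare {#2, #3, #4}: bandwidth cost 424 + fixed 168 = 592.
Compare {#2, #3}: bandwidth cost 506 + fixed 118 = 624.
All other subsets cost ≥ 577. Minimum total cost: 528.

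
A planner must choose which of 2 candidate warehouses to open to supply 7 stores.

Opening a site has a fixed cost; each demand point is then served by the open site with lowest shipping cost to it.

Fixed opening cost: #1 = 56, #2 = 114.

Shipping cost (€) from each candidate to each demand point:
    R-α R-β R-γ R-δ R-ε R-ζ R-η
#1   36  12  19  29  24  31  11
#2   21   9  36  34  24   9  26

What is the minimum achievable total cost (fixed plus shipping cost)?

Open {#1}: assign each demand point to its cheapest open site.
  R-α→#1 36, R-β→#1 12, R-γ→#1 19, R-δ→#1 29, R-ε→#1 24, R-ζ→#1 31, R-η→#1 11
  shipping cost 162, fixed 56 → total 218.
Compare {#2}: shipping cost 159 + fixed 114 = 273.
Compare {#1, #2}: shipping cost 122 + fixed 170 = 292.

218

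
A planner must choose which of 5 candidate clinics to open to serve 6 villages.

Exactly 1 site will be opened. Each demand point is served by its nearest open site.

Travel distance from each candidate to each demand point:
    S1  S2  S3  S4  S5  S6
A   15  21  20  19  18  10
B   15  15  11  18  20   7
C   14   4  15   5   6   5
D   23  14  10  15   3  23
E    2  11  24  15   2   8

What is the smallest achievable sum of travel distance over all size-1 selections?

49

Open {C}.
  S1→C 14, S2→C 4, S3→C 15, S4→C 5, S5→C 6, S6→C 5  ⇒ total 49.
Compare {E}: total 62.
Compare {B}: total 86.
No size-1 selection does better; minimum is 49.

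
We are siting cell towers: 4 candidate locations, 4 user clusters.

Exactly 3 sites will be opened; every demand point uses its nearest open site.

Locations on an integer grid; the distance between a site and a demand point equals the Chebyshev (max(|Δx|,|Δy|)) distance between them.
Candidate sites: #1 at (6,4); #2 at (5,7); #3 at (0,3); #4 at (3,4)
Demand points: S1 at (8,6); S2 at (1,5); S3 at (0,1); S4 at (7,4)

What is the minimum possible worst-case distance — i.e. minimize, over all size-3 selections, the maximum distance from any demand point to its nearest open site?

2

Open {#1, #2, #3}.
  Farthest demand point is S1 at distance 2 (to #1); all others are ≤ 2.
With {#1, #3, #4} the worst case is 2.
With {#1, #2, #4} the worst case is 3.
No size-3 selection achieves below 2.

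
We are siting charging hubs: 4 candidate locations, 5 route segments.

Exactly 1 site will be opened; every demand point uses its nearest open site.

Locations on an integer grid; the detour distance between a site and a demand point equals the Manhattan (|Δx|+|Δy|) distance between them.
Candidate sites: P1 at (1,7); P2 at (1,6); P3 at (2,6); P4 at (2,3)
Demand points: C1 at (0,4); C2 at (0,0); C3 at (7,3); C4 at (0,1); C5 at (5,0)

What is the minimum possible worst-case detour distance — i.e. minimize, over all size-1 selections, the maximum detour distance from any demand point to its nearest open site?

Open {P4}.
  Farthest demand point is C5 at detour distance 6 (to P4); all others are ≤ 6.
With {P3} the worst case is 9.
With {P2} the worst case is 10.
No size-1 selection achieves below 6.

6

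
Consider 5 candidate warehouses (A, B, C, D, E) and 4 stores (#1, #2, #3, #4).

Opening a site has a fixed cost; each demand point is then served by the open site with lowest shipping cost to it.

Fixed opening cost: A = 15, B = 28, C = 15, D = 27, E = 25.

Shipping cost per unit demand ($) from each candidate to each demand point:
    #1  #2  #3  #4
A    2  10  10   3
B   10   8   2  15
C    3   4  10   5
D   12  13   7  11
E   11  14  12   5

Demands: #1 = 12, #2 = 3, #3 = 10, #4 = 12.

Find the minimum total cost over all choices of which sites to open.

Open {A, B}: assign each demand point to its cheapest open site.
  #1→A 12×2=24, #2→B 3×8=24, #3→B 10×2=20, #4→A 12×3=36
  shipping cost 104, fixed 43 → total 147.
Compare {A, B, C}: shipping cost 92 + fixed 58 = 150.
Compare {B, C}: shipping cost 128 + fixed 43 = 171.
Compare {A, B, E}: shipping cost 104 + fixed 68 = 172.
All other subsets cost ≥ 150. Minimum total cost: 147.

147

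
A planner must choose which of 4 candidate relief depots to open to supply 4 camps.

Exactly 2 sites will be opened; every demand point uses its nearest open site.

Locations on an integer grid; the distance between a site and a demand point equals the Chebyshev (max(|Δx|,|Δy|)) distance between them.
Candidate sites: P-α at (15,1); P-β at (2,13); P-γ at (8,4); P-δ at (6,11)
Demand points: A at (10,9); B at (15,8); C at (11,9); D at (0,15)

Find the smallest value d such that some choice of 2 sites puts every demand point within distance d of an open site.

Open {P-α, P-δ}.
  Farthest demand point is B at distance 7 (to P-α); all others are ≤ 7.
With {P-β, P-γ} the worst case is 7.
With {P-γ, P-δ} the worst case is 7.
No size-2 selection achieves below 7.

7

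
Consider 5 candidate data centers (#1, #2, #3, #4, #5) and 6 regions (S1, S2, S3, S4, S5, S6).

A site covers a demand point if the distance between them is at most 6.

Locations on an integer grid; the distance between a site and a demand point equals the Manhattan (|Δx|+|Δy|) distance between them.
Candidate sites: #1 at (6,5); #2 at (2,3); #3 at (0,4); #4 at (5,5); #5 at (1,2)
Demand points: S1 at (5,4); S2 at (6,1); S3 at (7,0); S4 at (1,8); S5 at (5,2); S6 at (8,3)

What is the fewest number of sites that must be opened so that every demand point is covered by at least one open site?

Coverage sets (demand points within 6 of each site):
  #1: {S1, S2, S3, S5, S6}
  #2: {S1, S2, S4, S5, S6}
  #3: {S1, S4}
  #4: {S1, S2, S5, S6}
  #5: {S1, S2, S4, S5}
No single site covers all 6 demand points.
But {#1, #2} covers everything, so the minimum is 2.

2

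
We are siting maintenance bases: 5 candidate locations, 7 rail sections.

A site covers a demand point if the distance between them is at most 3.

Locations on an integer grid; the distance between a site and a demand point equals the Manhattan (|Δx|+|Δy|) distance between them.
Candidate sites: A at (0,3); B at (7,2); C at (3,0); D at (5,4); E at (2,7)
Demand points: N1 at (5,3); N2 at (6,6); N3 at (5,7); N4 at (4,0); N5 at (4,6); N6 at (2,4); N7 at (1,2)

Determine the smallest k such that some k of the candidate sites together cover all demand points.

Coverage sets (demand points within 3 of each site):
  A: {N6, N7}
  B: {N1}
  C: {N4}
  D: {N1, N2, N3, N5, N6}
  E: {N3, N5, N6}
No 2 sites suffice: every size-2 union leaves at least one demand point uncovered.
But {A, C, D} covers everything, so the minimum is 3.

3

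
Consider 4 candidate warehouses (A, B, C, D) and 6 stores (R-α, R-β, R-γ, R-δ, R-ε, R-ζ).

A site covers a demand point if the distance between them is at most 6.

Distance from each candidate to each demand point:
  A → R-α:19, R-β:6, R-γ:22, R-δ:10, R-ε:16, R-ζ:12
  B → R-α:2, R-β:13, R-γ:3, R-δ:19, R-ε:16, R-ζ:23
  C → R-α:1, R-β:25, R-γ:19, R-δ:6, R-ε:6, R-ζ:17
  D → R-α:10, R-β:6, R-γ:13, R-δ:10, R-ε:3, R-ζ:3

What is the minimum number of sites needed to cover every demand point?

Coverage sets (demand points within 6 of each site):
  A: {R-β}
  B: {R-α, R-γ}
  C: {R-α, R-δ, R-ε}
  D: {R-β, R-ε, R-ζ}
No 2 sites suffice: every size-2 union leaves at least one demand point uncovered.
But {B, C, D} covers everything, so the minimum is 3.

3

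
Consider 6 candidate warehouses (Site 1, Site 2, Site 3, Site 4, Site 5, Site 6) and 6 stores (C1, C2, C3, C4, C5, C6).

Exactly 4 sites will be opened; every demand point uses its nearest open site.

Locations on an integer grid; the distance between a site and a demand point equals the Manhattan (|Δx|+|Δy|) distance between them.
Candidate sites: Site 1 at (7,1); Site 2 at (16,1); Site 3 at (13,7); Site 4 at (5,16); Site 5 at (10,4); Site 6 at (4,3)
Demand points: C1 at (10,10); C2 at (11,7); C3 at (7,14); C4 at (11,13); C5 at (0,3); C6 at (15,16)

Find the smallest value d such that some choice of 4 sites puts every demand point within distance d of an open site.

10

Open {Site 1, Site 2, Site 3, Site 4}.
  Farthest demand point is C6 at distance 10 (to Site 4); all others are ≤ 10.
With {Site 1, Site 2, Site 4, Site 5} the worst case is 10.
With {Site 1, Site 3, Site 4, Site 5} the worst case is 10.
No size-4 selection achieves below 10.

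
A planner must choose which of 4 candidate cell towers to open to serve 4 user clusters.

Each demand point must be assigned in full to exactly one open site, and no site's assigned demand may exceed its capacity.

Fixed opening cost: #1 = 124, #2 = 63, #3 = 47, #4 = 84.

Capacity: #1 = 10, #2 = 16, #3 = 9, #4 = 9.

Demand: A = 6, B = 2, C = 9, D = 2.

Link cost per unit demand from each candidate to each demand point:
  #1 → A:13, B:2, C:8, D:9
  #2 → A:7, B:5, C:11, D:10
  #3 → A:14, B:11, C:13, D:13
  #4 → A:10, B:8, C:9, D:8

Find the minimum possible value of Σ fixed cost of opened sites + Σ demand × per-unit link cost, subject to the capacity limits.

Open {#2, #3}; cheapest assignment that respects the capacities:
  #2 (cap 16, load 15): A, C — cost 6×7 + 9×11 = 141
  #3 (cap 9, load 4): B, D — cost 2×11 + 2×13 = 48
  Shipping 189, fixed 110 → total 299.
  Any other capacity-feasible assignment to {#2, #3} ships for at least 189.
Compare {#2, #4}: its best feasible assignment gives total 300.
Compare {#1, #2}: its best feasible assignment gives total 331.
Every other set of open sites that can feasibly serve all demand totals ≥ 300 even under its best assignment. Minimum: 299.

299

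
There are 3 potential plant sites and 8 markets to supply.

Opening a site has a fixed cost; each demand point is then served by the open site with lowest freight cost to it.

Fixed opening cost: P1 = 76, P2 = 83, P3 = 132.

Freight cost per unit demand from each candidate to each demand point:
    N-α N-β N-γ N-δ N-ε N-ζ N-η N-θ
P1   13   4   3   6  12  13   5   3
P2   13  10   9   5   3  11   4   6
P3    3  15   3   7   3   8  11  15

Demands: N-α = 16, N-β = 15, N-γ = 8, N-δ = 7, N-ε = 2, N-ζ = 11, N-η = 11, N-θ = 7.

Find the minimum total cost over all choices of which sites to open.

552

Open {P1, P3}: assign each demand point to its cheapest open site.
  N-α→P3 16×3=48, N-β→P1 15×4=60, N-γ→P1 8×3=24, N-δ→P1 7×6=42, N-ε→P3 2×3=6, N-ζ→P3 11×8=88, N-η→P1 11×5=55, N-θ→P1 7×3=21
  freight cost 344, fixed 208 → total 552.
Compare {P1, P2, P3}: freight cost 326 + fixed 291 = 617.
Compare {P2, P3}: freight cost 437 + fixed 215 = 652.
Compare {P1}: freight cost 577 + fixed 76 = 653.
All other subsets cost ≥ 617. Minimum total cost: 552.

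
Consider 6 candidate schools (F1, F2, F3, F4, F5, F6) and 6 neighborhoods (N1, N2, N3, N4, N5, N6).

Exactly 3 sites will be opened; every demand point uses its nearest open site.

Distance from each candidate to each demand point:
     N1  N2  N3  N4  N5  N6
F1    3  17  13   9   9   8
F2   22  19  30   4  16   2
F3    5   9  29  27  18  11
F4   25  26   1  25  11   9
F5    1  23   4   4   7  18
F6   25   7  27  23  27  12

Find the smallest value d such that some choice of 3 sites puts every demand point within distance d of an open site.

7

Open {F2, F5, F6}.
  Farthest demand point is N2 at distance 7 (to F6); all others are ≤ 7.
With {F1, F5, F6} the worst case is 8.
With {F1, F3, F4} the worst case is 9.
No size-3 selection achieves below 7.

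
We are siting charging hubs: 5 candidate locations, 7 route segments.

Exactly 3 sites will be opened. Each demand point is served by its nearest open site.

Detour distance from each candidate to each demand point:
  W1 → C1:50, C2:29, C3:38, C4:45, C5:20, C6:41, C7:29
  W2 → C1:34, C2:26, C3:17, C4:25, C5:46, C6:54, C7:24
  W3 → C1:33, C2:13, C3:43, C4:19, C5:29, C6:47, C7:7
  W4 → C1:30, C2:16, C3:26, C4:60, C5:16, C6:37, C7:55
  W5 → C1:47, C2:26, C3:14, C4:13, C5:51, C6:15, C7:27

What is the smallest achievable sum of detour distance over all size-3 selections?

Open {W3, W4, W5}.
  C1→W4 30, C2→W3 13, C3→W5 14, C4→W5 13, C5→W4 16, C6→W5 15, C7→W3 7  ⇒ total 108.
Compare {W1, W3, W5}: total 115.
Compare {W2, W3, W5}: total 124.
No size-3 selection does better; minimum is 108.

108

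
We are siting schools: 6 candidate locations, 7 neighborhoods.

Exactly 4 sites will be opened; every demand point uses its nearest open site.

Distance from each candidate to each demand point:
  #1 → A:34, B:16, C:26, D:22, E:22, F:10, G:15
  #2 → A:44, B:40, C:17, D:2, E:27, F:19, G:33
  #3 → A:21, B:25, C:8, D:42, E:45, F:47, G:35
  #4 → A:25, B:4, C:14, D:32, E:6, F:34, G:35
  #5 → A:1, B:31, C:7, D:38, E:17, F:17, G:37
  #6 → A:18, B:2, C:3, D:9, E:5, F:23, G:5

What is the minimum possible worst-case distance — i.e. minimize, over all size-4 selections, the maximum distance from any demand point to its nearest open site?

10

Open {#1, #2, #5, #6}.
  Farthest demand point is F at distance 10 (to #1); all others are ≤ 10.
With {#1, #3, #5, #6} the worst case is 10.
With {#1, #4, #5, #6} the worst case is 10.
No size-4 selection achieves below 10.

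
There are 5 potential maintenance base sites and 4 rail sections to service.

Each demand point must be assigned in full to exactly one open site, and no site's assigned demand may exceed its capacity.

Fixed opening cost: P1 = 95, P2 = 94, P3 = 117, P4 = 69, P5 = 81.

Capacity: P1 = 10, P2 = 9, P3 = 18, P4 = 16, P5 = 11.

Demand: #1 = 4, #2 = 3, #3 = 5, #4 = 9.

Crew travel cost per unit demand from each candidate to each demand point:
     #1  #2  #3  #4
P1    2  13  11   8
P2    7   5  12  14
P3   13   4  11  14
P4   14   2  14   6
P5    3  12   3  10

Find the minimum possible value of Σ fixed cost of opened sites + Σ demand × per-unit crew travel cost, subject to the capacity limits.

237

Open {P4, P5}; cheapest assignment that respects the capacities:
  P4 (cap 16, load 12): #2, #4 — cost 3×2 + 9×6 = 60
  P5 (cap 11, load 9): #1, #3 — cost 4×3 + 5×3 = 27
  Shipping 87, fixed 150 → total 237.
  Any other capacity-feasible assignment to {P4, P5} ships for at least 87.
Compare {P1, P4}: its best feasible assignment gives total 287.
Compare {P2, P4}: its best feasible assignment gives total 311.
Every other set of open sites that can feasibly serve all demand totals ≥ 287 even under its best assignment. Minimum: 237.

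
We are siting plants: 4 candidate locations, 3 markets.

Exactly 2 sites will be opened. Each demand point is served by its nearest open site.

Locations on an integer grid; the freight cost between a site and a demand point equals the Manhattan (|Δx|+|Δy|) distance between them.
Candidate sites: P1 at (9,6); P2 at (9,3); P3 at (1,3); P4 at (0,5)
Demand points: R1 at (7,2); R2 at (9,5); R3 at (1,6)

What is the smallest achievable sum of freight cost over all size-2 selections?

Open {P2, P4}.
  R1→P2 3, R2→P2 2, R3→P4 2  ⇒ total 7.
Compare {P2, P3}: total 8.
Compare {P1, P4}: total 9.
No size-2 selection does better; minimum is 7.

7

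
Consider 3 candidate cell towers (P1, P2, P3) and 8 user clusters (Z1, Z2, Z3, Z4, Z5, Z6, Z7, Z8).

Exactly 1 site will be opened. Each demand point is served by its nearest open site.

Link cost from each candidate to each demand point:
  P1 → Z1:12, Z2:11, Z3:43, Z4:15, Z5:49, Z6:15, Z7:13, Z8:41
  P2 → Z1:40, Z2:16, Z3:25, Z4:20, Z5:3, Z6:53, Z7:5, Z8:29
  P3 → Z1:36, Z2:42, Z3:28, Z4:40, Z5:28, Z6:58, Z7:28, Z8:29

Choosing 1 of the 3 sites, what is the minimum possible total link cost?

191

Open {P2}.
  Z1→P2 40, Z2→P2 16, Z3→P2 25, Z4→P2 20, Z5→P2 3, Z6→P2 53, Z7→P2 5, Z8→P2 29  ⇒ total 191.
Compare {P1}: total 199.
Compare {P3}: total 289.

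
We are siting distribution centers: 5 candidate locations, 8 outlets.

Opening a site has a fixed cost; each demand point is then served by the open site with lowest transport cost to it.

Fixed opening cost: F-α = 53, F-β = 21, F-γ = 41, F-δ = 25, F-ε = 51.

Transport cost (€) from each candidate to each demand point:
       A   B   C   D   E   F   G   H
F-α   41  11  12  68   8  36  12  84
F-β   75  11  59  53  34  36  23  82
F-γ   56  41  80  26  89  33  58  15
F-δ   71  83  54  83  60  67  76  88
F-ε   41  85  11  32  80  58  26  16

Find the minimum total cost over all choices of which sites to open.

Open {F-α, F-γ}: assign each demand point to its cheapest open site.
  A→F-α 41, B→F-α 11, C→F-α 12, D→F-γ 26, E→F-α 8, F→F-γ 33, G→F-α 12, H→F-γ 15
  transport cost 158, fixed 94 → total 252.
Compare {F-α, F-ε}: transport cost 167 + fixed 104 = 271.
Compare {F-α, F-β, F-γ}: transport cost 158 + fixed 115 = 273.
Compare {F-β, F-ε}: transport cost 204 + fixed 72 = 276.
All other subsets cost ≥ 271. Minimum total cost: 252.

252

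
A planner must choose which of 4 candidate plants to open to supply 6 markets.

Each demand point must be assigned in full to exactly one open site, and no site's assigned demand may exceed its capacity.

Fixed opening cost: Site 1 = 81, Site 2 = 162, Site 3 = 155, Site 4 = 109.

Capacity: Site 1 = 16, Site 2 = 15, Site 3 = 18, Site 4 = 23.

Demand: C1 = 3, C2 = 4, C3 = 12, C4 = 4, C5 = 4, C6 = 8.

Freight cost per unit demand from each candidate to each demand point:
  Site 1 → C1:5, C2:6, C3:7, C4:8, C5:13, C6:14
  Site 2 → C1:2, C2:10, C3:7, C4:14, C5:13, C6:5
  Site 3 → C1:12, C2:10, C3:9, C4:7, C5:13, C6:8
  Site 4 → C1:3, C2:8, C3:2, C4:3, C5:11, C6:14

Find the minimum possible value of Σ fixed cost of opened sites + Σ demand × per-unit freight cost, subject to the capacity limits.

Open {Site 1, Site 4}; cheapest assignment that respects the capacities:
  Site 1 (cap 16, load 12): C2, C6 — cost 4×6 + 8×14 = 136
  Site 4 (cap 23, load 23): C1, C3, C4, C5 — cost 3×3 + 12×2 + 4×3 + 4×11 = 89
  Shipping 225, fixed 190 → total 415.
  Any other capacity-feasible assignment to {Site 1, Site 4} ships for at least 225.
Compare {Site 2, Site 4}: its best feasible assignment gives total 437.
Compare {Site 3, Site 4}: its best feasible assignment gives total 457.
Every other set of open sites that can feasibly serve all demand totals ≥ 437 even under its best assignment. Minimum: 415.

415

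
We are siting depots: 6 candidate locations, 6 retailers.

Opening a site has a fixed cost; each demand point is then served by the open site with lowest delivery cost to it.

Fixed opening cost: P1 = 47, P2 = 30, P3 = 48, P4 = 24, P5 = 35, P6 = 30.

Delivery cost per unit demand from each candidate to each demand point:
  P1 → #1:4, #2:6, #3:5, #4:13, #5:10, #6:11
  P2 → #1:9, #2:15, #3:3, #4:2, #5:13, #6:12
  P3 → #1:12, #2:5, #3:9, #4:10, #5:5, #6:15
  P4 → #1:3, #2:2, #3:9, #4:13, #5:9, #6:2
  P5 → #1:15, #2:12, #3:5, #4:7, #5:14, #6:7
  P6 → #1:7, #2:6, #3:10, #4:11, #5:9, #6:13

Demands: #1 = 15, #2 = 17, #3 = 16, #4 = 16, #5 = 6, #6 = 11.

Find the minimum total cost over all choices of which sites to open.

Open {P2, P4}: assign each demand point to its cheapest open site.
  #1→P4 15×3=45, #2→P4 17×2=34, #3→P2 16×3=48, #4→P2 16×2=32, #5→P4 6×9=54, #6→P4 11×2=22
  delivery cost 235, fixed 54 → total 289.
Compare {P2, P3, P4}: delivery cost 211 + fixed 102 = 313.
Compare {P2, P4, P6}: delivery cost 235 + fixed 84 = 319.
Compare {P2, P4, P5}: delivery cost 235 + fixed 89 = 324.
All other subsets cost ≥ 313. Minimum total cost: 289.

289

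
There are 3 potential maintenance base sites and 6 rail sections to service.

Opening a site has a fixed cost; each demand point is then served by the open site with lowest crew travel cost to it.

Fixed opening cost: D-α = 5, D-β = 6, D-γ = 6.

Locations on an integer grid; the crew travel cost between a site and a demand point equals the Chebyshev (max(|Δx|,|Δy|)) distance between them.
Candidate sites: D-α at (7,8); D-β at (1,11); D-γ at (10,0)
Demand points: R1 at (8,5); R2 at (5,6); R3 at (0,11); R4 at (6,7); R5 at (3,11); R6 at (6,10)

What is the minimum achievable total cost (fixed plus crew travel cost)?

Open {D-α, D-β}: assign each demand point to its cheapest open site.
  R1→D-α 3, R2→D-α 2, R3→D-β 1, R4→D-α 1, R5→D-β 2, R6→D-α 2
  crew travel cost 11, fixed 11 → total 22.
Compare {D-α}: crew travel cost 19 + fixed 5 = 24.
Compare {D-α, D-β, D-γ}: crew travel cost 11 + fixed 17 = 28.
Compare {D-α, D-γ}: crew travel cost 19 + fixed 11 = 30.
All other subsets cost ≥ 24. Minimum total cost: 22.

22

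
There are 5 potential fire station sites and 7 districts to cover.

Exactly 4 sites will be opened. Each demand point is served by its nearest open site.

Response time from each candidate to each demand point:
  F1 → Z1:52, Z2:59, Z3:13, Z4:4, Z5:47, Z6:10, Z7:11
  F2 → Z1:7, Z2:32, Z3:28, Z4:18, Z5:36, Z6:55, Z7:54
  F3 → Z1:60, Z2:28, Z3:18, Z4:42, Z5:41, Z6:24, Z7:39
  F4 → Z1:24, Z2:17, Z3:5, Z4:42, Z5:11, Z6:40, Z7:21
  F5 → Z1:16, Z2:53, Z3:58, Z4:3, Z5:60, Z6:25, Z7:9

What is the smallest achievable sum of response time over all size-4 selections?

62

Open {F1, F2, F4, F5}.
  Z1→F2 7, Z2→F4 17, Z3→F4 5, Z4→F5 3, Z5→F4 11, Z6→F1 10, Z7→F5 9  ⇒ total 62.
Compare {F1, F2, F3, F4}: total 65.
Compare {F1, F3, F4, F5}: total 71.
No size-4 selection does better; minimum is 62.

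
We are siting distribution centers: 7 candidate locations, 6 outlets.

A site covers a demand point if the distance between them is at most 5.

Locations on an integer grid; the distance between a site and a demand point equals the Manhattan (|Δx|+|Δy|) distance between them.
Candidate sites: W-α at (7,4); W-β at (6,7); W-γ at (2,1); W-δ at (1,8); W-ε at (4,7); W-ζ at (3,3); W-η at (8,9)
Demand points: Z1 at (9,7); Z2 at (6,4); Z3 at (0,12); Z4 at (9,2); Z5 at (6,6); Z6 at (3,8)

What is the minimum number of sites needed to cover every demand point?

2

Coverage sets (demand points within 5 of each site):
  W-α: {Z1, Z2, Z4, Z5}
  W-β: {Z1, Z2, Z5, Z6}
  W-γ: {}
  W-δ: {Z3, Z6}
  W-ε: {Z1, Z2, Z5, Z6}
  W-ζ: {Z2, Z6}
  W-η: {Z1, Z5}
No single site covers all 6 demand points.
But {W-α, W-δ} covers everything, so the minimum is 2.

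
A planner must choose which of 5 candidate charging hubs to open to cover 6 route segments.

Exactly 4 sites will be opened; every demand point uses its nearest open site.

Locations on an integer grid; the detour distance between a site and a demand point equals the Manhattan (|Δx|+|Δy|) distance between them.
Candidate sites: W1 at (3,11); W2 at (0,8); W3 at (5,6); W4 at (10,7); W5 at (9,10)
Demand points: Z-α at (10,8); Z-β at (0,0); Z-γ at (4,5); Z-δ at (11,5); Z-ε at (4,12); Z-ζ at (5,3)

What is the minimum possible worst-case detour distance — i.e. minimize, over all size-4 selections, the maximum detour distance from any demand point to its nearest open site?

8

Open {W1, W2, W3, W4}.
  Farthest demand point is Z-β at detour distance 8 (to W2); all others are ≤ 8.
With {W1, W2, W3, W5} the worst case is 8.
With {W2, W3, W4, W5} the worst case is 8.
No size-4 selection achieves below 8.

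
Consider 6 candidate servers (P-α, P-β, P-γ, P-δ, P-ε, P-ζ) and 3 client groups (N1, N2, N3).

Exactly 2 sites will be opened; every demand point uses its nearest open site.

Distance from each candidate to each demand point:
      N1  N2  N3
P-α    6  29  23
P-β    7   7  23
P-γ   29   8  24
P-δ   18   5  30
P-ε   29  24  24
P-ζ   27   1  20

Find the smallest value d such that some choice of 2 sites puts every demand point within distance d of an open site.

20

Open {P-α, P-ζ}.
  Farthest demand point is N3 at distance 20 (to P-ζ); all others are ≤ 20.
With {P-β, P-ζ} the worst case is 20.
With {P-δ, P-ζ} the worst case is 20.
No size-2 selection achieves below 20.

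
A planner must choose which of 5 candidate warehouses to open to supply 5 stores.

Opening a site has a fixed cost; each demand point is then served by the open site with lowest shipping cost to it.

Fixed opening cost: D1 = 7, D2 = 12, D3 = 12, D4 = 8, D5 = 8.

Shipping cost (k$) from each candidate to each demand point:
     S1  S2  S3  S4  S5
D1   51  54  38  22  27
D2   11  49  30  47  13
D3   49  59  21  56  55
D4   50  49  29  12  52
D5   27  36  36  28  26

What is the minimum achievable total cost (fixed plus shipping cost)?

Open {D2, D4, D5}: assign each demand point to its cheapest open site.
  S1→D2 11, S2→D5 36, S3→D4 29, S4→D4 12, S5→D2 13
  shipping cost 101, fixed 28 → total 129.
Compare {D2, D3, D4, D5}: shipping cost 93 + fixed 40 = 133.
Compare {D2, D4}: shipping cost 114 + fixed 20 = 134.
Compare {D1, D2, D4, D5}: shipping cost 101 + fixed 35 = 136.
All other subsets cost ≥ 133. Minimum total cost: 129.

129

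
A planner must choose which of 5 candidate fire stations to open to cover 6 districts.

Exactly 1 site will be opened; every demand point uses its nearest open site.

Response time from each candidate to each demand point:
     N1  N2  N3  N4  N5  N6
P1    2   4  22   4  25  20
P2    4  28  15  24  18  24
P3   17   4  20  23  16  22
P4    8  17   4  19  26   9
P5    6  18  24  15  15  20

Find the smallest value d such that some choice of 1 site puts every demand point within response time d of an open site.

Open {P3}.
  Farthest demand point is N4 at response time 23 (to P3); all others are ≤ 23.
With {P5} the worst case is 24.
With {P1} the worst case is 25.
No size-1 selection achieves below 23.

23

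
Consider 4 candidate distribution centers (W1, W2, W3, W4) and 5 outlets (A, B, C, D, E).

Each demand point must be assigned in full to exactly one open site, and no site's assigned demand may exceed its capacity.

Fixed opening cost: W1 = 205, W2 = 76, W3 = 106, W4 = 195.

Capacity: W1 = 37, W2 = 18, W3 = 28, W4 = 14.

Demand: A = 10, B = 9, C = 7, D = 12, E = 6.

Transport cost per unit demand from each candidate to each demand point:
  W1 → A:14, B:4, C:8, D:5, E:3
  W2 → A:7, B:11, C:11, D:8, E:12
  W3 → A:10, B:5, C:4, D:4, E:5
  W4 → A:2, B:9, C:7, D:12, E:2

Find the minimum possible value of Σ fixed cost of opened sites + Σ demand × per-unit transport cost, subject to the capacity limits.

Open {W2, W3}; cheapest assignment that respects the capacities:
  W2 (cap 18, load 16): A, E — cost 10×7 + 6×12 = 142
  W3 (cap 28, load 28): B, C, D — cost 9×5 + 7×4 + 12×4 = 121
  Shipping 263, fixed 182 → total 445.
  Any other capacity-feasible assignment to {W2, W3} ships for at least 263.
Compare {W1, W2}: its best feasible assignment gives total 521.
Compare {W1, W3}: its best feasible assignment gives total 553.
Every other set of open sites that can feasibly serve all demand totals ≥ 521 even under its best assignment. Minimum: 445.

445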